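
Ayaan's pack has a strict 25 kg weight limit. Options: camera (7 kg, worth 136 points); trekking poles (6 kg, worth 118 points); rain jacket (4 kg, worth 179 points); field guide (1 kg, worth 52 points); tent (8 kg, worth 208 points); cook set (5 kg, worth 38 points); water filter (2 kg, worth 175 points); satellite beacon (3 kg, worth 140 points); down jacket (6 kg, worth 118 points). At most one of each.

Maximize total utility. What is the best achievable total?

890

Taking the top-ratio items first gives trekking poles + rain jacket + field guide + tent + water filter + satellite beacon for 872 (24 kg).
The 6 kg tied up in trekking poles is better spent on camera — total rises to 890 (25 kg).
Runner-up trekking poles + rain jacket + field guide + tent + water filter + satellite beacon tops out at 872.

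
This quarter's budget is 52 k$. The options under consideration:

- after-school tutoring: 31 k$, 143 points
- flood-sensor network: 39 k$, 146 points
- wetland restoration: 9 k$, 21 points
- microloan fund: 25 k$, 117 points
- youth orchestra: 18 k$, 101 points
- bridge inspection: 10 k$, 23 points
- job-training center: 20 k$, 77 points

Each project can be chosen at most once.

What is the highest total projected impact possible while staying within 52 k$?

Density check — youth orchestra 5.61, microloan fund 4.68, after-school tutoring 4.61 are the best per k$.
Taking the top-ratio projects first gives wetland restoration + microloan fund + youth orchestra for 239 (52 k$).
The 34 k$ tied up in wetland restoration and microloan fund is better spent on after-school tutoring — total rises to 244 (49 k$).
The closest alternative, wetland restoration + microloan fund + youth orchestra, reaches only 239.

244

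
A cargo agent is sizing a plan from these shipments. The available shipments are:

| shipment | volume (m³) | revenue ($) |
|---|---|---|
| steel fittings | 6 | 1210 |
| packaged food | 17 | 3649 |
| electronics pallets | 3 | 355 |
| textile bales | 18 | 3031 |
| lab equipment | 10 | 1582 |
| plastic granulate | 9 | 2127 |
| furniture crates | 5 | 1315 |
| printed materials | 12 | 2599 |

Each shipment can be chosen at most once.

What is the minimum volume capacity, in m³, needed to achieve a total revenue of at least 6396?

Minimise m³ subject to total revenue ≥ 6396.
electronics pallets + plastic granulate + furniture crates + printed materials reaches 6396 using 29 m³.
Any bundle with less than 29 m³ falls short of 6396.

29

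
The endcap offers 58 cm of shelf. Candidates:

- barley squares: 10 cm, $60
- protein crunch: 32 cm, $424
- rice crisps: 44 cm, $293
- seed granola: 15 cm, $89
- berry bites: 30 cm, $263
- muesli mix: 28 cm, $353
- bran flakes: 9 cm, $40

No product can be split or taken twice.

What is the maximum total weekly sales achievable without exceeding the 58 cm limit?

Filling by ratio: barley squares + protein crunch + seed granola for 573, with 1 cm left unused.
But berry bites + muesli mix fits in 58 cm and reaches 616.

616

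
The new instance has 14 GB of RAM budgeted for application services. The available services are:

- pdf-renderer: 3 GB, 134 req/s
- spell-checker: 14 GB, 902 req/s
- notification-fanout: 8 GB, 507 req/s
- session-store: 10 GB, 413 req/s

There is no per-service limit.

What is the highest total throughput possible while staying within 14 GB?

Density check — spell-checker 64.43, notification-fanout 63.38, pdf-renderer 44.67, session-store 41.30 are the best per GB.
Best packing: spell-checker — 14 GB, 902 total.
Nothing else within 14 GB beats 902.

902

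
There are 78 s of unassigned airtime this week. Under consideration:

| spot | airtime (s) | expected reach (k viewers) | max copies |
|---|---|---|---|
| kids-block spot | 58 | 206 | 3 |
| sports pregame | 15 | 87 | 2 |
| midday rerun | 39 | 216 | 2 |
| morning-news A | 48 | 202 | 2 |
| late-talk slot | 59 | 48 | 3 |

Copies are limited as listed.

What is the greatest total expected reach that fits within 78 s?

432

The ratio heuristic lands on 2×sports pregame + midday rerun (390) but leaves 9 s idle.
Dropping 2×sports pregame frees 30 s; slotting in midday rerun (39 s) lifts the total to 432 at 78 s.
No other feasible combination exceeds 432.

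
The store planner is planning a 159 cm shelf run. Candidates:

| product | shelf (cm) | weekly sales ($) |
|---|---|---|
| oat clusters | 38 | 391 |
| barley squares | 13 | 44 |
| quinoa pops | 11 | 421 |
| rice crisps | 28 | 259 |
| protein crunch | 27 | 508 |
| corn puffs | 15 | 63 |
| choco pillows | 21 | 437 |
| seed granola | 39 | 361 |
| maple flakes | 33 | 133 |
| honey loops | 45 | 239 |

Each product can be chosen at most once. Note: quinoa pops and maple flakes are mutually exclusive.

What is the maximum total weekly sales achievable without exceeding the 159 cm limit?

2181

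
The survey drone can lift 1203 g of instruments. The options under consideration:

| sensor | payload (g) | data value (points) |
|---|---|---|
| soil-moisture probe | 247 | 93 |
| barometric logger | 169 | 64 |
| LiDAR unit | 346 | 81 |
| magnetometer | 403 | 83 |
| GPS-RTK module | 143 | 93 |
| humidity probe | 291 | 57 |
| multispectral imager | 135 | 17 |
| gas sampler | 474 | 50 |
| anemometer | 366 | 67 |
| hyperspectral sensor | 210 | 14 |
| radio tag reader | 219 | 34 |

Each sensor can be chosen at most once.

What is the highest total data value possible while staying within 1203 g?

388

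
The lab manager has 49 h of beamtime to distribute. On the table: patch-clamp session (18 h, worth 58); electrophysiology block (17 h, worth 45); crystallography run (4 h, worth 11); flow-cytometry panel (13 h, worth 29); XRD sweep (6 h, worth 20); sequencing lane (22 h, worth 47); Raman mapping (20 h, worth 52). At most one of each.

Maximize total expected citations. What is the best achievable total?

141

By expected citations per h: XRD sweep 3.33, patch-clamp session 3.22, crystallography run 2.75 lead.
Taking the top-ratio experiments first gives patch-clamp session + electrophysiology block + crystallography run + XRD sweep for 134 (45 h).
The 17 h tied up in electrophysiology block is better spent on Raman mapping — total rises to 141 (48 h).
That's the maximum — no swap from here does better than 141.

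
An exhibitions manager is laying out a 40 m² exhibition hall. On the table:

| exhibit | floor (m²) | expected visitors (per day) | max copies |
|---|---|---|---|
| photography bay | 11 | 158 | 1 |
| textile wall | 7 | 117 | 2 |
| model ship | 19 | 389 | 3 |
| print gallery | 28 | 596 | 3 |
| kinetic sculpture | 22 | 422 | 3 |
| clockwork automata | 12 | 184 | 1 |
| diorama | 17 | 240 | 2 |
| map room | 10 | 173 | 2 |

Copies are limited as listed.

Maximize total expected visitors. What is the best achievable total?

Ranking by ratio (expected visitors/m²): print gallery 21.29, model ship 20.47, kinetic sculpture 19.18.
A density-first pass picks print gallery + map room — 769 at 38 m².
The 10 m² tied up in map room is better spent on clockwork automata — total rises to 780 (40 m²).
Every other selection either busts 40 m² or exceeds an availability limit or fails to beat 780.

780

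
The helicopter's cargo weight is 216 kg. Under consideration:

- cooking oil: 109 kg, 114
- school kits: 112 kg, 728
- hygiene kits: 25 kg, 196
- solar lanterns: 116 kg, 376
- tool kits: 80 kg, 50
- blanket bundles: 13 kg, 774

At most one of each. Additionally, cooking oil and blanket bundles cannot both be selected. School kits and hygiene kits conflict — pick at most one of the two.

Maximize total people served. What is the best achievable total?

1552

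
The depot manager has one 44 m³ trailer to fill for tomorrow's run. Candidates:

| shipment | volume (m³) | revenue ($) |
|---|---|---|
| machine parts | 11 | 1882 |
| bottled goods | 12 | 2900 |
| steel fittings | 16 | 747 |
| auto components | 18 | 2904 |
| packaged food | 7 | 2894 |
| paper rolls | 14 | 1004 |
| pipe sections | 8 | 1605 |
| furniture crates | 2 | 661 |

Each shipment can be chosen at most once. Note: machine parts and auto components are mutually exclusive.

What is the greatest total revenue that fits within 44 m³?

Ranking by ratio (revenue/m³): packaged food 413.43, furniture crates 330.50, bottled goods 241.67.
Best packing: machine parts + bottled goods + packaged food + pipe sections + furniture crates — 40 m³, 9942 total.
That's the maximum — no feasible swap from here does better than 9942.

9942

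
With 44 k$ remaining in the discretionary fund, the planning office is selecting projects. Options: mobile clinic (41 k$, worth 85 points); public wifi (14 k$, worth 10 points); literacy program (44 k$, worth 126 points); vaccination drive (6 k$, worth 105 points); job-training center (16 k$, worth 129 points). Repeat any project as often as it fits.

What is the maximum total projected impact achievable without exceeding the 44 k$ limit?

7×vaccination drive uses 42 of the 44 k$ and totals 735.
Nothing else within 44 k$ beats 735.

735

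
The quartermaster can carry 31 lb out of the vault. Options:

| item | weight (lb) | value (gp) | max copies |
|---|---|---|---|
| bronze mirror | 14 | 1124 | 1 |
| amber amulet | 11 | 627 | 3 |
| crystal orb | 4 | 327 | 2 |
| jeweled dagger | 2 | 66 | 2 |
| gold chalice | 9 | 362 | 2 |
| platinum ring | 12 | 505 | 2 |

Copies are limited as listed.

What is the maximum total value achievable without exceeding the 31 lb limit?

Taking the top-ratio items first gives bronze mirror + 2×crystal orb + gold chalice for 2140 (31 lb).
Dropping crystal orb and gold chalice frees 13 lb; slotting in amber amulet + jeweled dagger (13 lb) lifts the total to 2144 at 31 lb.
No other feasible combination exceeds 2144.

2144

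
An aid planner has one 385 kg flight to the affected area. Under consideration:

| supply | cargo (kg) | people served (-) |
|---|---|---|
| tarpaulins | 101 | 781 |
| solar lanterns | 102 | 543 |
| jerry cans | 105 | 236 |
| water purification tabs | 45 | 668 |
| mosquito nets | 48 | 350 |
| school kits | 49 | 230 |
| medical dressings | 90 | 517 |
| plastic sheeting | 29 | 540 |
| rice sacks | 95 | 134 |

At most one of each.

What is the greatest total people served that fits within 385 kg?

Greedy by ratio would take tarpaulins + water purification tabs + mosquito nets + school kits + medical dressings + plastic sheeting: 362 kg used, total 3086.
The 90 kg tied up in medical dressings is better spent on solar lanterns — total rises to 3112 (374 kg).
The spare 11 kg is too small for any remaining supply, and no exchange beats 3112.

3112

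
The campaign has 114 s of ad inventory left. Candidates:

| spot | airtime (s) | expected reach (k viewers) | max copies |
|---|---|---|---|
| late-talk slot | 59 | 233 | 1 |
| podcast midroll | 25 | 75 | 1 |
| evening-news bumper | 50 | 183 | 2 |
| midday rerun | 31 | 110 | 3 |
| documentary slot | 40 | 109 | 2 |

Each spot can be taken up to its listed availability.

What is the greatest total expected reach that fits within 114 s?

416

Best packing: late-talk slot + evening-news bumper — 109 s, 416 total.
The spare 5 s is too small for any remaining spot, and no exchange beats 416.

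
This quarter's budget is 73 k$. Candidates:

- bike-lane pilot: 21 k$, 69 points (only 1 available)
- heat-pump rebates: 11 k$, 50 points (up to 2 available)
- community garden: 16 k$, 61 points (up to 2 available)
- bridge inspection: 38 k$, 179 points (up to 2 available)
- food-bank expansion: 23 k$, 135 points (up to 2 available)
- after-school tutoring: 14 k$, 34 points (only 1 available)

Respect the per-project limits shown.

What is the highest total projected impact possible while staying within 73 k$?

381

A density-first pass picks 2×heat-pump rebates + 2×food-bank expansion — 370 at 68 k$.
Replace heat-pump rebates with community garden: the trade gains 11 net, giving 381 at 73 k$.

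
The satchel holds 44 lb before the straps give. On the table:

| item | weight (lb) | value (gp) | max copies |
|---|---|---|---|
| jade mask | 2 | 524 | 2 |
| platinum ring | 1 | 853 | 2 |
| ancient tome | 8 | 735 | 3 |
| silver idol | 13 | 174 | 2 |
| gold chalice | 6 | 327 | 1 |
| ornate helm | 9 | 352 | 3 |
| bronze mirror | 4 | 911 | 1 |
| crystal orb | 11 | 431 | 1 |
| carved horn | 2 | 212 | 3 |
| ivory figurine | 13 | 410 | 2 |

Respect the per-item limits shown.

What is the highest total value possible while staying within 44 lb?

6621

Density check — platinum ring 853.00, jade mask 262.00, bronze mirror 227.75 are the best per lb.
Filling by ratio: 2×jade mask + 2×platinum ring + 3×ancient tome + bronze mirror + 3×carved horn for 6506, with 4 lb left unused.
Dropping carved horn frees 2 lb; slotting in gold chalice (6 lb) lifts the total to 6621 at 44 lb.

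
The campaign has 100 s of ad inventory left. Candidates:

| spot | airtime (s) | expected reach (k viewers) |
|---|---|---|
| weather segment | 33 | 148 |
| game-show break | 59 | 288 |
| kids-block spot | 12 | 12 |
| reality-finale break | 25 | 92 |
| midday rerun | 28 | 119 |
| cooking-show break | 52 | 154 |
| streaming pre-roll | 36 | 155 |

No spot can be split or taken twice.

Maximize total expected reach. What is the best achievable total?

Greedy by ratio would take weather segment + game-show break: 92 s used, total 436.
Replace weather segment with streaming pre-roll: the trade gains 7 net, giving 443 at 95 s.

443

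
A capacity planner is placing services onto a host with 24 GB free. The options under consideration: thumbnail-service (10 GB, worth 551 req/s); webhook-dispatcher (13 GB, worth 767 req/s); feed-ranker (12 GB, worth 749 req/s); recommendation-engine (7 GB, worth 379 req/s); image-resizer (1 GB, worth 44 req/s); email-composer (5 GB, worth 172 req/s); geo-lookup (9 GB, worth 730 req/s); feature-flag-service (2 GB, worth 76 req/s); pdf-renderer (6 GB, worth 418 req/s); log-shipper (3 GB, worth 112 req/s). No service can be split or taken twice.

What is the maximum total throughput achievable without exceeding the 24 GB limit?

1603

Filling by ratio: recommendation-engine + image-resizer + geo-lookup + pdf-renderer for 1571, with 1 GB left unused.
Dropping image-resizer frees 1 GB; slotting in feature-flag-service (2 GB) lifts the total to 1603 at 24 GB.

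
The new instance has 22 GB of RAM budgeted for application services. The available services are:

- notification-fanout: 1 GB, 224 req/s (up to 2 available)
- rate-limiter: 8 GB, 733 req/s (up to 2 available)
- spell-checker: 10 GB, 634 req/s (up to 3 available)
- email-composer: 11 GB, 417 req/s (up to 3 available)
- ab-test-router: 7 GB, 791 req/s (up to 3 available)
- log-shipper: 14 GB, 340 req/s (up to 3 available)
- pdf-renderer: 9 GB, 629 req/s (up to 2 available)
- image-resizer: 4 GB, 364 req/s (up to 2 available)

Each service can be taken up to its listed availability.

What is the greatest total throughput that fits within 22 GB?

Density check — notification-fanout 224.00, ab-test-router 113.00, rate-limiter 91.62, image-resizer 91.00 are the best per GB.
Greedy by ratio would take 2×notification-fanout + 2×ab-test-router + image-resizer: 20 GB used, total 2394.
Dropping notification-fanout and image-resizer frees 5 GB; slotting in ab-test-router (7 GB) lifts the total to 2597 at 22 GB.
No other feasible combination exceeds 2597.

2597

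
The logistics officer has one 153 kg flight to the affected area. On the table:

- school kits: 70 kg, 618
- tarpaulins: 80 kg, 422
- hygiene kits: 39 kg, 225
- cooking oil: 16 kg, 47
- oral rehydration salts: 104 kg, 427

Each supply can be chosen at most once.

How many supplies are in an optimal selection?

2

The maximum people served within 153 kg is 1040.
school kits + tarpaulins hits 1040 at 150 kg.
All optima have 2 supplies.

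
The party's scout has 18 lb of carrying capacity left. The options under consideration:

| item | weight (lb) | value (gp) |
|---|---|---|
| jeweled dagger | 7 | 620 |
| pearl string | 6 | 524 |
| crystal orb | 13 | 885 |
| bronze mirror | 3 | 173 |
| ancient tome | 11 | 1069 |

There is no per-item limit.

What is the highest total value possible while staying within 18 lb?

Jeweled dagger + ancient tome uses 18 of the 18 lb and totals 1689.
Every other selection either busts 18 lb or fails to beat 1689.

1689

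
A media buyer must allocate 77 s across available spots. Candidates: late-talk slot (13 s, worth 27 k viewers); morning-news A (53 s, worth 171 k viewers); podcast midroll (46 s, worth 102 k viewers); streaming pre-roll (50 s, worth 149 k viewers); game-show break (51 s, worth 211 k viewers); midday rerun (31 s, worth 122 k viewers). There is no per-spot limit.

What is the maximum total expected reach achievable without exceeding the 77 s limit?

Taking the top-ratio spots first gives 2×late-talk slot + game-show break for 265 (77 s).
Replace late-talk slot and game-show break with 2×midday rerun: the trade gains 6 net, giving 271 at 75 s.
The spare 2 s is too small for any remaining spot, and no exchange beats 271.

271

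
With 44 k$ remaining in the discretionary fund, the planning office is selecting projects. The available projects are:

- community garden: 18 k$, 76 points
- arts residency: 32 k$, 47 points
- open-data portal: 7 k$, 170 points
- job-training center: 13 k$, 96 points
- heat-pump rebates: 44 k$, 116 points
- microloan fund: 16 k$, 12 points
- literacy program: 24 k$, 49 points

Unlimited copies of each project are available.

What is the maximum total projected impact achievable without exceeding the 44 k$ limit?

6×open-data portal uses 42 of the 44 k$ and totals 1020.

1020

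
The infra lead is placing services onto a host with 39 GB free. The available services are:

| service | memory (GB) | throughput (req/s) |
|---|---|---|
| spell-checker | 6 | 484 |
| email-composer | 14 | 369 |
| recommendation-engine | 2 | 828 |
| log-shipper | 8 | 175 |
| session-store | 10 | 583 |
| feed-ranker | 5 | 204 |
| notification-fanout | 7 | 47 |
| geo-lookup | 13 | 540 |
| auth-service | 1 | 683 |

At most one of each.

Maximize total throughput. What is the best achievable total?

3322

Density check — auth-service 683.00, recommendation-engine 414.00, spell-checker 80.67 are the best per GB.
The ratio ordering already packs tightly: spell-checker + recommendation-engine + session-store + feed-ranker + geo-lookup + auth-service, 37 GB, 3322.
The spare 2 GB is too small for any remaining service, and no exchange beats 3322.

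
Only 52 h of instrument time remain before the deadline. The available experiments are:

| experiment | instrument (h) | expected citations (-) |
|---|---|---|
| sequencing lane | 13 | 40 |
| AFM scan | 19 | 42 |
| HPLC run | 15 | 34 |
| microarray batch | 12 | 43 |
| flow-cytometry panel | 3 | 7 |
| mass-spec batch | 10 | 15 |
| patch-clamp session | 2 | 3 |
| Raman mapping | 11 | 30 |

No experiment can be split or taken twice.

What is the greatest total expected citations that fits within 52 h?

Ranking by ratio (expected citations/h): microarray batch 3.58, sequencing lane 3.08, Raman mapping 2.73.
A density-first pass picks sequencing lane + microarray batch + flow-cytometry panel + mass-spec batch + patch-clamp session + Raman mapping — 138 at 51 h.
Replace flow-cytometry panel and mass-spec batch and patch-clamp session with HPLC run: the trade gains 9 net, giving 147 at 51 h.

147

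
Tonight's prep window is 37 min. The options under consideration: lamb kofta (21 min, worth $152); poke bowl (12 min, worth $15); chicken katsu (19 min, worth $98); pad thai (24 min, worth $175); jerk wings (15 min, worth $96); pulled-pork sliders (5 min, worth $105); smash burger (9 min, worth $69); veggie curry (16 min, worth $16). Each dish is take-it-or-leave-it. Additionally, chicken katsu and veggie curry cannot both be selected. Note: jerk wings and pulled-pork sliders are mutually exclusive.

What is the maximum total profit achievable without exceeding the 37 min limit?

326

Density check — pulled-pork sliders 21.00, smash burger 7.67, pad thai 7.29 are the best per min.
The ratio ordering already packs tightly: lamb kofta + pulled-pork sliders + smash burger, 35 min, 326.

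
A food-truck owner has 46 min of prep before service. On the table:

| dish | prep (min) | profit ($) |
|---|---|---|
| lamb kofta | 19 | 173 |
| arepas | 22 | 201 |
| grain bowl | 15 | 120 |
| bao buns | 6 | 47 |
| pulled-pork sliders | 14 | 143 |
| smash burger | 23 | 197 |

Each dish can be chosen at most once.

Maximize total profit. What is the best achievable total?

398

A density-first pass picks arepas + bao buns + pulled-pork sliders — 391 at 42 min.
Replace bao buns and pulled-pork sliders with smash burger: the trade gains 7 net, giving 398 at 45 min.
An exhaustive check of the 64 subsets confirms 398.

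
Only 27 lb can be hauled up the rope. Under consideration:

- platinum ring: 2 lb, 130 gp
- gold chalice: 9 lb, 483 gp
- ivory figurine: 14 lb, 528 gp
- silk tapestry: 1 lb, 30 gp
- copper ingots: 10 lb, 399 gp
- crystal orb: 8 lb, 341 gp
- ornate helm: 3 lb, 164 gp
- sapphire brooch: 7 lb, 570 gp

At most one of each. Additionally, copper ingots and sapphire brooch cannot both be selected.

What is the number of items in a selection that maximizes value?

4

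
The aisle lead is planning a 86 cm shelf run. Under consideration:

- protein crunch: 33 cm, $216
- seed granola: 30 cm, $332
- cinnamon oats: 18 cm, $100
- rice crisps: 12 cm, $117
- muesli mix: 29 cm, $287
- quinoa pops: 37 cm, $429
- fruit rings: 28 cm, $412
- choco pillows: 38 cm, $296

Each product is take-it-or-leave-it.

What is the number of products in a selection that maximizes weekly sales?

3

Best achievable weekly sales is 958.
One optimal bundle: rice crisps + quinoa pops + fruit rings (77 cm).
All optima have 3 products.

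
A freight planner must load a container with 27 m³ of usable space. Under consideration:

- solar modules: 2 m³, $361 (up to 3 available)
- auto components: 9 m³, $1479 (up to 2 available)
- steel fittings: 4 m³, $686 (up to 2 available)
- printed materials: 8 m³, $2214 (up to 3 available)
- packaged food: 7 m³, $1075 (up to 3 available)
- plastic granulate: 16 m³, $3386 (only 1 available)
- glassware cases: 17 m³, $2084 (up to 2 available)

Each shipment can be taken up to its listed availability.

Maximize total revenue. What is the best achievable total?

7003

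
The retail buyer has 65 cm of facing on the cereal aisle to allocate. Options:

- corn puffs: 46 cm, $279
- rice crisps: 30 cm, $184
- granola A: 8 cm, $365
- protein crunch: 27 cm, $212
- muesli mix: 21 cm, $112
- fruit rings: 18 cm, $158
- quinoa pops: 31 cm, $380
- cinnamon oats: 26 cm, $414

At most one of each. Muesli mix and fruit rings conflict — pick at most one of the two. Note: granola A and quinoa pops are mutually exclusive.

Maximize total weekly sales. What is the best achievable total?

Best packing: granola A + protein crunch + cinnamon oats — 61 cm, 991 total.
The closest alternative, rice crisps + granola A + cinnamon oats, reaches only 963.

991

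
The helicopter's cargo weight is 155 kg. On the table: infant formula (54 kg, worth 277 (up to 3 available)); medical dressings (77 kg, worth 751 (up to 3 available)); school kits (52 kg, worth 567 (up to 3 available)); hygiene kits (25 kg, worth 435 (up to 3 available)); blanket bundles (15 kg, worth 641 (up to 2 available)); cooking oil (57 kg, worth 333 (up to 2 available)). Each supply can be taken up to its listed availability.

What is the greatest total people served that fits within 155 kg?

2719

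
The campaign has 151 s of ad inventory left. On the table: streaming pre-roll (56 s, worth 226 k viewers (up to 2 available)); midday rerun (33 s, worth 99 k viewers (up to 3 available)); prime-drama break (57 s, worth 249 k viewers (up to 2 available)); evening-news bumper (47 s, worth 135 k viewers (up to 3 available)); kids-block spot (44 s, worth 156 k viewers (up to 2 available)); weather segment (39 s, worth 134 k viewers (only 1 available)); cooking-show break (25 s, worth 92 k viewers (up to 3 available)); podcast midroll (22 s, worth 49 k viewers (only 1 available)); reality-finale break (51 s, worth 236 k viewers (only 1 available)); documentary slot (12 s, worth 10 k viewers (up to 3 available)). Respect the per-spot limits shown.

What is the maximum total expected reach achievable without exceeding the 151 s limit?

Filling by ratio: prime-drama break + cooking-show break + reality-finale break + documentary slot for 587, with 6 s left unused.
Dropping cooking-show break and documentary slot frees 37 s; slotting in weather segment (39 s) lifts the total to 619 at 147 s.
Every other selection either busts 151 s or exceeds an availability limit or fails to beat 619.

619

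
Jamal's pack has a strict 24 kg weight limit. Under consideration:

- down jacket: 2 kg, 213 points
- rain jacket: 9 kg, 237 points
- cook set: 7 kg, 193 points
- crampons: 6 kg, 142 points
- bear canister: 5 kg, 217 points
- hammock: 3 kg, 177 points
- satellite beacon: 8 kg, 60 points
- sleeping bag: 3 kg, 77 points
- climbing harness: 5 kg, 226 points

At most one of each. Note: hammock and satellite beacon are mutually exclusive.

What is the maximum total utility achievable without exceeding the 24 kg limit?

1070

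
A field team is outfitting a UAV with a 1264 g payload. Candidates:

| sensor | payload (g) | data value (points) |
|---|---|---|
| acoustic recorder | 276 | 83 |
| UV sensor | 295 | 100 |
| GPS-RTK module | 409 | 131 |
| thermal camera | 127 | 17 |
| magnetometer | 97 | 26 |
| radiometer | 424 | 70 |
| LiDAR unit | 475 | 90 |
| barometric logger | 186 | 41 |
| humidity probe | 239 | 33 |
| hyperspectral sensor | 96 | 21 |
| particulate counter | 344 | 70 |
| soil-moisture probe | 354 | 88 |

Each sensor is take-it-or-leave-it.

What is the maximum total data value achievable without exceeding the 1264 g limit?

381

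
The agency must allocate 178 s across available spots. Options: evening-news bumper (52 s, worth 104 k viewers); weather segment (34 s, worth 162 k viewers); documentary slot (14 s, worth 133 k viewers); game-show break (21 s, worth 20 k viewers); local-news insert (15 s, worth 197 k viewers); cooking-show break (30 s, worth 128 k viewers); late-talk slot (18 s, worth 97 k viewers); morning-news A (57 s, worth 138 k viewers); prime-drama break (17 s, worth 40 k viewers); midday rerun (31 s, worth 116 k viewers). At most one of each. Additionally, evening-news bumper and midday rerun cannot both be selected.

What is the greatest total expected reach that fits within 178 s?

873

Weather segment + documentary slot + local-news insert + cooking-show break + late-talk slot + prime-drama break + midday rerun uses 159 of the 178 s and totals 873.
The closest alternative, weather segment + documentary slot + local-news insert + cooking-show break + late-talk slot + morning-news A, reaches only 855.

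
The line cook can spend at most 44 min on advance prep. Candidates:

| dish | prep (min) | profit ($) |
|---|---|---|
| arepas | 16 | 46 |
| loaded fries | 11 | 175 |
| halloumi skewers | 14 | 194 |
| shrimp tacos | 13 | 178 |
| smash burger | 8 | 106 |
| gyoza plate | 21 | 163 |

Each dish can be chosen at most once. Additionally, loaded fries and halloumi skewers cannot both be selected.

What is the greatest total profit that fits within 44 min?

478

Halloumi skewers + shrimp tacos + smash burger uses 35 of the 44 min and totals 478.
Next best is halloumi skewers + smash burger + gyoza plate at 463 (43 min) — short by 15.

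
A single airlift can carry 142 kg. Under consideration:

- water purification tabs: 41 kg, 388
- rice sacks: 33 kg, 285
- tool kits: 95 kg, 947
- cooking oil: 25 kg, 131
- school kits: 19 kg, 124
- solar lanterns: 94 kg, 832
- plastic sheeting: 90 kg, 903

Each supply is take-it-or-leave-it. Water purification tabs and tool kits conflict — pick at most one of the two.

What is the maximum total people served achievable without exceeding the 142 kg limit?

Taking the top-ratio supplies first gives water purification tabs + plastic sheeting for 1291 (131 kg).
The 41 kg tied up in water purification tabs is better spent on rice sacks + school kits — total rises to 1312 (142 kg).

1312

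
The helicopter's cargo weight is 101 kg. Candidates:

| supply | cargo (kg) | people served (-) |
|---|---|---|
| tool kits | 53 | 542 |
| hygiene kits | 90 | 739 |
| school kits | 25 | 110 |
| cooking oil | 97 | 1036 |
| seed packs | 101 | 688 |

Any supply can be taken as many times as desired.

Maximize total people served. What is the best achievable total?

1036

Cooking oil uses 97 of the 101 kg and totals 1036.
No other feasible combination exceeds 1036.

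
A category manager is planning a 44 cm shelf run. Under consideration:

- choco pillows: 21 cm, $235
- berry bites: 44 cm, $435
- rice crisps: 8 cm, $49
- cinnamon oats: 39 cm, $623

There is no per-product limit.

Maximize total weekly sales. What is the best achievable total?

623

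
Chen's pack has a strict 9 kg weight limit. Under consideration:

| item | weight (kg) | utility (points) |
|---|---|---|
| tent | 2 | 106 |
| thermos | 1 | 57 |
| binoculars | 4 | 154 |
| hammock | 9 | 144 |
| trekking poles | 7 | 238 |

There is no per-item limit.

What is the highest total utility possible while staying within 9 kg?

513

Best packing: 9×thermos — 9 kg, 513 total.
No other feasible combination exceeds 513.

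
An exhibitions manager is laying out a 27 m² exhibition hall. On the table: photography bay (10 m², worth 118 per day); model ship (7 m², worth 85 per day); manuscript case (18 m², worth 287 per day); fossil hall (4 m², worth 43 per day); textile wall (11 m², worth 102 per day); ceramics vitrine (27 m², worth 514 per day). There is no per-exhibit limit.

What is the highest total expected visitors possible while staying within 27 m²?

514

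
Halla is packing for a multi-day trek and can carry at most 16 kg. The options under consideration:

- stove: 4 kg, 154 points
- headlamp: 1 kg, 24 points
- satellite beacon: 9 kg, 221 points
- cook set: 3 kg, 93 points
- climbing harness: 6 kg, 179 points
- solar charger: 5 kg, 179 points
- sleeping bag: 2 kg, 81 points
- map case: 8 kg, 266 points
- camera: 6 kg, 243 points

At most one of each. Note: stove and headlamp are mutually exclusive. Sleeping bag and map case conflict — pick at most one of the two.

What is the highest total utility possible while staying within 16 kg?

596

Best packing: cook set + solar charger + sleeping bag + camera — 16 kg, 596 total.
Every other selection either busts 16 kg or breaks a pairing rule or fails to beat 596.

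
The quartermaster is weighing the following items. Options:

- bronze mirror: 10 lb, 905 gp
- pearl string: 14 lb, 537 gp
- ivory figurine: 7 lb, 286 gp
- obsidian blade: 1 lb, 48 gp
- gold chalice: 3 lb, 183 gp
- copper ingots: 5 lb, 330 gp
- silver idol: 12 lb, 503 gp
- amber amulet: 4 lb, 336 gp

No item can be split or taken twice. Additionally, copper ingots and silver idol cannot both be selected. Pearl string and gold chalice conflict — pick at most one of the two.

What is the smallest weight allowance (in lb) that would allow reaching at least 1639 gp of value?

22

Look for the lowest-weight combination reaching 1639.
bronze mirror + gold chalice + copper ingots + amber amulet reaches 1754 using 22 lb.
Any bundle with less than 22 lb falls short of 1639.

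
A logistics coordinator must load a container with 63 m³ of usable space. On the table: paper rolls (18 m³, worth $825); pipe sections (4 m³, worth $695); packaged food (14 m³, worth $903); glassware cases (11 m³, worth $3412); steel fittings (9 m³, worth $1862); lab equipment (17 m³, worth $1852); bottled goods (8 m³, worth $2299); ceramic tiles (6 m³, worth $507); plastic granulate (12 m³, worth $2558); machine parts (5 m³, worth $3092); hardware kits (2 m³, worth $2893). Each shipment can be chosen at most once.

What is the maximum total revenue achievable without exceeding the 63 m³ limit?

Pipe sections + glassware cases + steel fittings + bottled goods + ceramic tiles + plastic granulate + machine parts + hardware kits uses 57 of the 63 m³ and totals 17318.
Nothing else within 63 m³ beats 17318.

17318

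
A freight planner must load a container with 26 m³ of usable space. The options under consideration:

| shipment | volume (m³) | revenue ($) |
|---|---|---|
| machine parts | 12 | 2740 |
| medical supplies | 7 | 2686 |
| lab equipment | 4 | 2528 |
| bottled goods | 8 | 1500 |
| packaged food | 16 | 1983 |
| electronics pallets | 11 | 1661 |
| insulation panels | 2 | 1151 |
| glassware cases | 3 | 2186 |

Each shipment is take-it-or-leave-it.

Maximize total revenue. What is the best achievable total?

10140

The ratio heuristic lands on medical supplies + lab equipment + bottled goods + insulation panels + glassware cases (10051) but leaves 2 m³ idle.
Dropping bottled goods and insulation panels frees 10 m³; slotting in machine parts (12 m³) lifts the total to 10140 at 26 m³.
That's the maximum — no swap from here does better than 10140.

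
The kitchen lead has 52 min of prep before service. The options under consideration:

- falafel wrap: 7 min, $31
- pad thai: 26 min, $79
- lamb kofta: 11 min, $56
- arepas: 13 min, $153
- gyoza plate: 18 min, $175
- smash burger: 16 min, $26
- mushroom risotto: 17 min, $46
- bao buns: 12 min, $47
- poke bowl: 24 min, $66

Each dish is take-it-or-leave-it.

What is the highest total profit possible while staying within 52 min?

415

Ranking by ratio (profit/min): arepas 11.77, gyoza plate 9.72, lamb kofta 5.09.
Taking falafel wrap + lamb kofta + arepas + gyoza plate: 49 min used, 415 in profit.
Runner-up falafel wrap + arepas + gyoza plate + bao buns tops out at 406.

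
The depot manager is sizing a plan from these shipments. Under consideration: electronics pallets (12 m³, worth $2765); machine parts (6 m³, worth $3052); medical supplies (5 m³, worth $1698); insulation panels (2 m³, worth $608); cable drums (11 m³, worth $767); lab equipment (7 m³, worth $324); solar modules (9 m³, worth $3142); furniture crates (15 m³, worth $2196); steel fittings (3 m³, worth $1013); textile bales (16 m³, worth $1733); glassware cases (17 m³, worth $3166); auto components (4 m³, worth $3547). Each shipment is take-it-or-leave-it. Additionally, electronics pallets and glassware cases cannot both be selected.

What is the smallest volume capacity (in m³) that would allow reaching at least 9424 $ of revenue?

Need the lightest bundle worth ≥ 9424.
Taking machine parts + solar modules + auto components gives 9741 (≥ 9424) for 19 m³.
No combination under 19 m³ hits 9424.

19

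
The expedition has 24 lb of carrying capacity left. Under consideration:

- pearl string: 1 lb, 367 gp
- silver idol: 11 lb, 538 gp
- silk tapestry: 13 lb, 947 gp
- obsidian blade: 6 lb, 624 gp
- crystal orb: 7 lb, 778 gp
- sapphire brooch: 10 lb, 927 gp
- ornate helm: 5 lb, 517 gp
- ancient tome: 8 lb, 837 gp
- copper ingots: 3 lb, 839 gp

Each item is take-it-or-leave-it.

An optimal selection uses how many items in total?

5

The maximum value within 24 lb is 3338.
For example pearl string + crystal orb + ornate helm + ancient tome + copper ingots achieves it, using 24 lb.
Any selection reaching 3338 contains exactly 5 items.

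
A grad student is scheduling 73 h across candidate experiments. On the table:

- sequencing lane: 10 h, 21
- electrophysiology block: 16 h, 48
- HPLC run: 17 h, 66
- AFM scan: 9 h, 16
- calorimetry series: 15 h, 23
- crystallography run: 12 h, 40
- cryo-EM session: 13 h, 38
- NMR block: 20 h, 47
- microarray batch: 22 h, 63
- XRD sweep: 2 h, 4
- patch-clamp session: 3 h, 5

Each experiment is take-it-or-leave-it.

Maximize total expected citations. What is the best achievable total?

Ranking by ratio (expected citations/h): HPLC run 3.88, crystallography run 3.33, electrophysiology block 3.00.
Taking the top-ratio experiments first gives sequencing lane + electrophysiology block + HPLC run + crystallography run + cryo-EM session + XRD sweep + patch-clamp session for 222 (73 h).
Replace sequencing lane and cryo-EM session with microarray batch: the trade gains 4 net, giving 226 at 72 h.

226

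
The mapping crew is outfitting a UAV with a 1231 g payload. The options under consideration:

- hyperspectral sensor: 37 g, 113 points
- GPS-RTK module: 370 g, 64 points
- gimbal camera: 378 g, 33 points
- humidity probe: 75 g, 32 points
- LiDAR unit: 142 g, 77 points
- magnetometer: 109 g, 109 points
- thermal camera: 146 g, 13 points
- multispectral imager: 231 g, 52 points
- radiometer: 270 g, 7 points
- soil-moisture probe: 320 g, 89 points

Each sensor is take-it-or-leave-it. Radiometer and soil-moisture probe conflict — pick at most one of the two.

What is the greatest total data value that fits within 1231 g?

504

Ranking by ratio (data value/g): hyperspectral sensor 3.05, magnetometer 1.00, LiDAR unit 0.54, humidity probe 0.43.
Filling by ratio: hyperspectral sensor + humidity probe + LiDAR unit + magnetometer + thermal camera + multispectral imager + soil-moisture probe for 485, with 171 g left unused.
The 221 g tied up in humidity probe and thermal camera is better spent on GPS-RTK module — total rises to 504 (1209 g).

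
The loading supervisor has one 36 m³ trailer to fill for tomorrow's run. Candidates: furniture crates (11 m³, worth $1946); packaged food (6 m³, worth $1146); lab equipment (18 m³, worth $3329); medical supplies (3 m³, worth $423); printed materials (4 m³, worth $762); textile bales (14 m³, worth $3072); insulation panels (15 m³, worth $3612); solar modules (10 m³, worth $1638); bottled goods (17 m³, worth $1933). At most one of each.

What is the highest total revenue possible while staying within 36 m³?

Filling by ratio: packaged food + textile bales + insulation panels for 7830, with 1 m³ left unused.
Dropping packaged food frees 6 m³; slotting in medical supplies + printed materials (7 m³) lifts the total to 7869 at 36 m³.
Runner-up packaged food + textile bales + insulation panels tops out at 7830.

7869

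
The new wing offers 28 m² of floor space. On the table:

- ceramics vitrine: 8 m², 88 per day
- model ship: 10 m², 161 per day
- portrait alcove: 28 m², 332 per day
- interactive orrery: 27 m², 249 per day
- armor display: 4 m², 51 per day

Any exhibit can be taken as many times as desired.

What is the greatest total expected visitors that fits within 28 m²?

Ranking by ratio (expected visitors/m²): model ship 16.10, armor display 12.75, portrait alcove 11.86.
2×model ship + 2×armor display uses 28 of the 28 m² and totals 424.

424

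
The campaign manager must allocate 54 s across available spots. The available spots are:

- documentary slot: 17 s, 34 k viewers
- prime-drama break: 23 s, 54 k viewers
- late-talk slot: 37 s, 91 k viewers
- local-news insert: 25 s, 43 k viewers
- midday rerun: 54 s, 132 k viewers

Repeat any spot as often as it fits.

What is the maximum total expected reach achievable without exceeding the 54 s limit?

Ranking by ratio (expected reach/s): late-talk slot 2.46, midday rerun 2.44, prime-drama break 2.35, documentary slot 2.00.
Greedy by ratio would take documentary slot + late-talk slot: 54 s used, total 125.
Replace documentary slot and late-talk slot with midday rerun: the trade gains 7 net, giving 132 at 54 s.
No other feasible combination exceeds 132.

132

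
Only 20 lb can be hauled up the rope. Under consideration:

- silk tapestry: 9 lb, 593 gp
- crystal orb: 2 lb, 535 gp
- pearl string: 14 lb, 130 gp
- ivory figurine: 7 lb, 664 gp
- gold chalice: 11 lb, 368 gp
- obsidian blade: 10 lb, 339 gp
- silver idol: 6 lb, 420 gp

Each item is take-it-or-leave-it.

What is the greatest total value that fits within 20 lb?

Filling by ratio: crystal orb + ivory figurine + silver idol for 1619, with 5 lb left unused.
Dropping silver idol frees 6 lb; slotting in silk tapestry (9 lb) lifts the total to 1792 at 18 lb.
The closest alternative, crystal orb + ivory figurine + silver idol, reaches only 1619.

1792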